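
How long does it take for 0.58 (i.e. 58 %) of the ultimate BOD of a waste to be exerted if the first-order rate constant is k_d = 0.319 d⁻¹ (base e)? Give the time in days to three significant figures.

y/L₀ = 1 − e^(−k_d t) = 0.58 ⇒ e^(−k_d t) = 0.420
t = −ln(0.420) / 0.319 = 0.8675 / 0.319 = 2.719 d.

t ≈ 2.72 d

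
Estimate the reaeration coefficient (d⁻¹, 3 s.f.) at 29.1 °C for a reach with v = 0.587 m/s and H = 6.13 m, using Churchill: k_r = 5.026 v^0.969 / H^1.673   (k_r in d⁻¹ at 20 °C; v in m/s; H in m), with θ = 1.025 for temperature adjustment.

k_r(20) = 5.026 × 0.587^0.969 / 6.13^1.673 = 5.026 × 0.5968 / 20.77 = 0.1444 d⁻¹.
k_r(29.1) = 0.1444 × 1.025^(29.1−20) = 0.1444 × 1.252 = 0.1808 d⁻¹.

k_r ≈ 0.181 d⁻¹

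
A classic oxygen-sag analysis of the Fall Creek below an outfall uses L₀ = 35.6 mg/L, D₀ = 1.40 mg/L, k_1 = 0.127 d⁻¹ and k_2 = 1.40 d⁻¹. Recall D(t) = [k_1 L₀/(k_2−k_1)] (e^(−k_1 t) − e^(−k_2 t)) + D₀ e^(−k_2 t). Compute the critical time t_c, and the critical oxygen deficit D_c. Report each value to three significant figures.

t_c ≈ 1.49 d; D_c ≈ 2.67 mg/L

t_c = [1/(k_2−k_1)] ln[(k_2/k_1)(1 − D₀(k_2−k_1)/(k_1 L₀))]
= [1/(1.40−0.127)] ln[(1.40/0.127)(1 − 1.40×1.273/(0.127×35.6))]
= (1/1.273) ln[11.02 × 0.6058] = 0.7855 × ln(6.678) = 0.7855 × 1.899 = 1.492 d.
L(t_c) = L₀ e^(−k_1 t_c) = 35.6 × 0.8274 = 29.46 mg/L, and at the critical point k_2 D_c = k_1 L, so D_c = (0.127/1.40) × 29.46 = 2.672 mg/L.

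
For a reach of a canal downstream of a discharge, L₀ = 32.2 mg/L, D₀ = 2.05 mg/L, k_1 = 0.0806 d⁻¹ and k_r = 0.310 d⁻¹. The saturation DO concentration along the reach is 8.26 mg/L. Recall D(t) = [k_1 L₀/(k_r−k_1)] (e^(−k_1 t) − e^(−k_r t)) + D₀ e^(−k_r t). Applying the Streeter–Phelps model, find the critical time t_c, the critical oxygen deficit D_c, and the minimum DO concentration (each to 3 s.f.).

With k_r/k_1 = 3.846 and 1 − D₀(k_r−k_1)/(k_1 L₀) = 0.8188,
t_c = ln(3.846 × 0.8188) / (0.310 − 0.0806) = ln(3.149) / 0.2294 = 1.147/0.2294 = 5.001 d.
D_c = (k_1/k_r) L₀ e^(−k_1 t_c) = (0.0806/0.310) × 32.2 × e^(−0.0806×5.001) = 0.2600 × 32.2 × 0.6683 = 5.595 mg/L.
Minimum DO = C_s − D_c = 8.26 − 5.595 = 2.665 mg/L.

t_c ≈ 5.00 d; D_c ≈ 5.59 mg/L; min DO ≈ 2.67 mg/L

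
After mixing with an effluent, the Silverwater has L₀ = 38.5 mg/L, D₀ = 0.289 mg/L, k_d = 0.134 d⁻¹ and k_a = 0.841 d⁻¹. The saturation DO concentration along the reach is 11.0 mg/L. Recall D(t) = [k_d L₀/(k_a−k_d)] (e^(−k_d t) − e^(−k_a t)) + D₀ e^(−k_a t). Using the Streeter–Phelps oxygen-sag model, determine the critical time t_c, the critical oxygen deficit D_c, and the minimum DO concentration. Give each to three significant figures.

t_c ≈ 2.54 d; D_c ≈ 4.36 mg/L; min DO ≈ 6.64 mg/L

t_c = [1/(k_a−k_d)] ln[(k_a/k_d)(1 − D₀(k_a−k_d)/(k_d L₀))]
= [1/(0.841−0.134)] ln[(0.841/0.134)(1 − 0.289×0.7070/(0.134×38.5))]
= (1/0.7070) ln[6.276 × 0.9604] = 1.414 × ln(6.028) = 1.414 × 1.796 = 2.541 d.
L(t_c) = L₀ e^(−k_d t_c) = 38.5 × 0.7114 = 27.39 mg/L, and at the critical point k_a D_c = k_d L, so D_c = (0.134/0.841) × 27.39 = 4.364 mg/L.
Minimum DO = C_s − D_c = 11.0 − 4.364 = 6.636 mg/L.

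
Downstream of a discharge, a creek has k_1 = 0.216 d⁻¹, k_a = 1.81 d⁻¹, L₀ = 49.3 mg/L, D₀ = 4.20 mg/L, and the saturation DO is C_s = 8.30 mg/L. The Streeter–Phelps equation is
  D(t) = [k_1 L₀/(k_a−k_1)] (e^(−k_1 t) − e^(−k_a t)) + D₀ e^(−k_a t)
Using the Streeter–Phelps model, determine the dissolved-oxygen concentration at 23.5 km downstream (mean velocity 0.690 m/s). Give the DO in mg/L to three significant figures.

DO ≈ 3.38 mg/L

Travel time t = x/v = 23.5 km / (0.690 m/s) = 23500 m / 0.690 m/s = 34060 s = 0.3942 d.
k_1 L₀/(k_a−k_1) = 0.216×49.3/(1.81−0.216) = 10.65/1.594 = 6.681 mg/L.
e^(−k_1 t) = e^(−0.216×0.3942) = 0.9184; e^(−k_a t) = e^(−1.81×0.3942) = 0.4899.
D = 6.681 × (0.9184 − 0.4899) + 4.20 × 0.4899 = 2.862 + 2.058 = 4.920 mg/L.
DO = C_s − D = 8.30 − 4.920 = 3.380 mg/L.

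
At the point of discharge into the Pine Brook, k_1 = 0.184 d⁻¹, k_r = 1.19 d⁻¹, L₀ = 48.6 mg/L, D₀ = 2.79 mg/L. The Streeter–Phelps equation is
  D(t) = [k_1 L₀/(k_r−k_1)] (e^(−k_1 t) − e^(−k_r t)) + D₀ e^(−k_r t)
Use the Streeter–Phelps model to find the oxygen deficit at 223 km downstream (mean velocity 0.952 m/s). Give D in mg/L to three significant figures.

Travel time t = x/v = 223 km / (0.952 m/s) = 223000 m / 0.952 m/s = 234200 s = 2.711 d.
k_1 L₀/(k_r−k_1) = 0.184×48.6/(1.19−0.184) = 8.942/1.006 = 8.889 mg/L.
e^(−k_1 t) = e^(−0.184×2.711) = 0.6072; e^(−k_r t) = e^(−1.19×2.711) = 0.03971.
D = 8.889 × (0.6072 − 0.03971) + 2.79 × 0.03971 = 5.045 + 0.1108 = 5.156 mg/L.

D ≈ 5.16 mg/L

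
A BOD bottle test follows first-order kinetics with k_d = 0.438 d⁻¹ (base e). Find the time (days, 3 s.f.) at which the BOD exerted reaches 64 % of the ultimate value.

t ≈ 2.33 d

y/L₀ = 1 − e^(−k_d t) = 0.64 ⇒ e^(−k_d t) = 0.360
t = −ln(0.360) / 0.438 = 1.022 / 0.438 = 2.333 d.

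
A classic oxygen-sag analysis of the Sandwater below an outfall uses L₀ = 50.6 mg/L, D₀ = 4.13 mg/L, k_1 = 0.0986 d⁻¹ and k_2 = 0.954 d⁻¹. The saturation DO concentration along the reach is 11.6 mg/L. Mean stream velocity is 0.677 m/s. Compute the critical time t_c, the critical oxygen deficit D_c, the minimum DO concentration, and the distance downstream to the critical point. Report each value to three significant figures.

t_c ≈ 1.21 d; D_c ≈ 4.64 mg/L; min DO ≈ 6.96 mg/L; x_c ≈ 71.0 km

At the critical point dD/dt = 0, so k_1 L₀ e^(−k_1 t) = k_2 D. Substituting D(t) from the Streeter–Phelps equation and solving for t gives
t_c = ln[(k_2/k_1)(1 − D₀(k_2−k_1)/(k_1 L₀))] / (k_2−k_1).
Here k_2−k_1 = 0.8554 d⁻¹ and 1 − D₀(k_2−k_1)/(k_1 L₀) = 1 − 4.13×0.8554/(0.0986×50.6) = 0.2919, so
t_c = ln(9.675 × 0.2919) / 0.8554 = 1.038 / 0.8554 = 1.214 d.
L(t_c) = L₀ e^(−k_1 t_c) = 50.6 × 0.8872 = 44.89 mg/L, and at the critical point k_2 D_c = k_1 L, so D_c = (0.0986/0.954) × 44.89 = 4.640 mg/L.
Minimum DO = C_s − D_c = 11.6 − 4.640 = 6.960 mg/L.
x_c = v t_c = 0.677 m/s × 1.214 d × 86400 s/d = 71000 m ≈ 71.0 km.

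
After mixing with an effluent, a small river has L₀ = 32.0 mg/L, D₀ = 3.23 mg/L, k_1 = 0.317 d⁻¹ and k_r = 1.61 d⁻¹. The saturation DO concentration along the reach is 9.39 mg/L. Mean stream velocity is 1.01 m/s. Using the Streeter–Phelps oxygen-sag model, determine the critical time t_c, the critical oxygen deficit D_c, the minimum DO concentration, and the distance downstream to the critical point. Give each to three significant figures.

t_c ≈ 0.847 d; D_c ≈ 4.82 mg/L; min DO ≈ 4.57 mg/L; x_c ≈ 73.9 km

With k_r/k_1 = 5.079 and 1 − D₀(k_r−k_1)/(k_1 L₀) = 0.5883,
t_c = ln(5.079 × 0.5883) / (1.61 − 0.317) = ln(2.988) / 1.293 = 1.095/1.293 = 0.8465 d.
D_c = (k_1/k_r) L₀ e^(−k_1 t_c) = (0.317/1.61) × 32.0 × e^(−0.317×0.8465) = 0.1969 × 32.0 × 0.7646 = 4.818 mg/L.
Minimum DO = C_s − D_c = 9.39 − 4.818 = 4.572 mg/L.
x_c = v t_c = 1.01 m/s × 0.8465 d × 86400 s/d = 73870 m ≈ 73.9 km.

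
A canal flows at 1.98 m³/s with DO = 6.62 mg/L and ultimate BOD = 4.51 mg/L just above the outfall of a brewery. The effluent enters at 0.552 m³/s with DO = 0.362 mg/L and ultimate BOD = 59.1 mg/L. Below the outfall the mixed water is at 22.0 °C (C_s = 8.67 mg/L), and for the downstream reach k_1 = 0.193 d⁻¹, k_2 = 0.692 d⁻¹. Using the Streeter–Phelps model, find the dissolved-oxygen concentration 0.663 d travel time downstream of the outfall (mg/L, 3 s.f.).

Mixed DO = (1.98×6.62 + 0.552×0.362)/(1.98+0.552) = 13.31/2.532 = 5.256 mg/L.
Mixed L₀ = (1.98×4.51 + 0.552×59.1)/(2.532) = 41.55/2.532 = 16.41 mg/L.
Initial deficit D₀ = C_s − DO₀ = 8.67 − 5.256 = 3.414 mg/L.
D(0.663) = [0.193×16.41/(0.692−0.193)](e^(−0.193×0.663) − e^(−0.692×0.663)) + 3.414 e^(−0.692×0.663)
= 6.347 × (0.8799 − 0.6320) + 3.414 × 0.6320 = 3.731 mg/L.
DO = 8.67 − 3.731 = 4.939 mg/L.

DO ≈ 4.94 mg/L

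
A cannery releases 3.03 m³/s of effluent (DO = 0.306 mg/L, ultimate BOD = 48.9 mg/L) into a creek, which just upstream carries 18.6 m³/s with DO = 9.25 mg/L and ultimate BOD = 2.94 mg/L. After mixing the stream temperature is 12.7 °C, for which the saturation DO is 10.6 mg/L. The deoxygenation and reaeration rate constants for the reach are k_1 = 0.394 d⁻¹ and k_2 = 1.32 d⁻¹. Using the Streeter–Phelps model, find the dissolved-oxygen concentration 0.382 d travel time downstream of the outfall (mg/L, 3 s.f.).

Mixed DO = (18.6×9.25 + 3.03×0.306)/(18.6+3.03) = 173.0/21.63 = 7.997 mg/L.
Mixed L₀ = (18.6×2.94 + 3.03×48.9)/(21.63) = 202.9/21.63 = 9.378 mg/L.
Initial deficit D₀ = C_s − DO₀ = 10.6 − 7.997 = 2.603 mg/L.
D(0.382) = [0.394×9.378/(1.32−0.394)](e^(−0.394×0.382) − e^(−1.32×0.382)) + 2.603 e^(−1.32×0.382)
= 3.990 × (0.8603 − 0.6040) + 2.603 × 0.6040 = 2.595 mg/L.
DO = 10.6 − 2.595 = 8.005 mg/L.

DO ≈ 8.01 mg/L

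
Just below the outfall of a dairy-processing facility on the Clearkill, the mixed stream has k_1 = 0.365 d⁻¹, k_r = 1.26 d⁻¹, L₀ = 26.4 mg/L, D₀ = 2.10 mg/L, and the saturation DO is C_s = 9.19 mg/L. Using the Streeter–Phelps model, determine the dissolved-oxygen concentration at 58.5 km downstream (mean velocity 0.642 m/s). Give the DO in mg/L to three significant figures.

Travel time t = x/v = 58.5 km / (0.642 m/s) = 58500 m / 0.642 m/s = 91120 s = 1.055 d.
k_1 L₀/(k_r−k_1) = 0.365×26.4/(1.26−0.365) = 9.636/0.8950 = 10.77 mg/L.
e^(−k_1 t) = e^(−0.365×1.055) = 0.6805; e^(−k_r t) = e^(−1.26×1.055) = 0.2648.
D = 10.77 × (0.6805 − 0.2648) + 2.10 × 0.2648 = 4.476 + 0.5560 = 5.032 mg/L.
DO = C_s − D = 9.19 − 5.032 = 4.158 mg/L.

DO ≈ 4.16 mg/L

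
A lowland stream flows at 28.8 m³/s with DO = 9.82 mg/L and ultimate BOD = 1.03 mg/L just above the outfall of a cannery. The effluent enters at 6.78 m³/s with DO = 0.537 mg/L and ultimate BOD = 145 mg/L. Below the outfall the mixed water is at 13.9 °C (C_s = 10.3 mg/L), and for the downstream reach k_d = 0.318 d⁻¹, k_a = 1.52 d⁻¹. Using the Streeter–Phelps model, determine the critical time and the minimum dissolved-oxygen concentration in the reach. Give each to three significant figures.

Mixed DO = (28.8×9.82 + 6.78×0.537)/(28.8+6.78) = 286.5/35.58 = 8.051 mg/L.
Mixed L₀ = (28.8×1.03 + 6.78×145)/(35.58) = 1013/35.58 = 28.46 mg/L.
Initial deficit D₀ = C_s − DO₀ = 10.3 − 8.051 = 2.249 mg/L.
t_c = (1/1.202) ln[(1.52/0.318)(1 − 2.249×1.202/(0.318×28.46))] = 0.8319 × ln(3.352) = 1.006 d.
D_c = (0.318/1.52) × 28.46 × e^(−0.318×1.006) = 0.2092 × 28.46 × 0.7261 = 4.324 mg/L.
Minimum DO = 10.3 − 4.324 = 5.976 mg/L.

t_c ≈ 1.01 d; minimum DO ≈ 5.98 mg/L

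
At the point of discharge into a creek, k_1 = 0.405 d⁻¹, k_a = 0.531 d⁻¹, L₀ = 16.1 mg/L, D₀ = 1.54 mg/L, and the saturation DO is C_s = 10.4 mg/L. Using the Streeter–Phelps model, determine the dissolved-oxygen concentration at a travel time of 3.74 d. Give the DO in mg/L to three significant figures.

k_1 L₀/(k_a−k_1) = 0.405×16.1/(0.531−0.405) = 6.521/0.1260 = 51.75 mg/L.
e^(−k_1 t) = e^(−0.405×3.740) = 0.2199; e^(−k_a t) = e^(−0.531×3.740) = 0.1373.
D = 51.75 × (0.2199 − 0.1373) + 1.54 × 0.1373 = 4.276 + 0.2114 = 4.487 mg/L.
DO = C_s − D = 10.4 − 4.487 = 5.913 mg/L.

DO ≈ 5.91 mg/L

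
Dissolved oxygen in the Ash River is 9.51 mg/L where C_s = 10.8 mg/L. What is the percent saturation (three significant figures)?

88.1 % saturation

% saturation = C/C_s × 100 = 9.51/10.8 × 100 = 88.1 %.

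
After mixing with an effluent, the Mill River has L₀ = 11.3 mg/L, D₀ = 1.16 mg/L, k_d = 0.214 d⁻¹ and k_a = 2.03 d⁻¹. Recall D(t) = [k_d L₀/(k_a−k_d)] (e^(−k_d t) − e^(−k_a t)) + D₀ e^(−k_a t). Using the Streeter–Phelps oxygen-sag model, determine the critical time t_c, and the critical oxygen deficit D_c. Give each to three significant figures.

t_c ≈ 0.111 d; D_c ≈ 1.16 mg/L

At the critical point dD/dt = 0, so k_d L₀ e^(−k_d t) = k_a D. Substituting D(t) from the Streeter–Phelps equation and solving for t gives
t_c = ln[(k_a/k_d)(1 − D₀(k_a−k_d)/(k_d L₀))] / (k_a−k_d).
Here k_a−k_d = 1.816 d⁻¹ and 1 − D₀(k_a−k_d)/(k_d L₀) = 1 − 1.16×1.816/(0.214×11.3) = 0.1289, so
t_c = ln(9.486 × 0.1289) / 1.816 = 0.2009 / 1.816 = 0.1106 d.
D_c = (k_d/k_a) L₀ e^(−k_d t_c) = (0.214/2.03) × 11.3 × e^(−0.214×0.1106) = 0.1054 × 11.3 × 0.9766 = 1.163 mg/L.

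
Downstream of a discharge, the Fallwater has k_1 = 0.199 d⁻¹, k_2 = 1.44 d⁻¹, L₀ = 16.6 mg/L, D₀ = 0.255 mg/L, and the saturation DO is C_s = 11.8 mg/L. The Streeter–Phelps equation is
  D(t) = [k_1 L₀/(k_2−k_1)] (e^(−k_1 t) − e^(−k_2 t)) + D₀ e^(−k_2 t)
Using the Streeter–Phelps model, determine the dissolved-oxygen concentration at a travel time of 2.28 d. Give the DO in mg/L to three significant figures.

DO ≈ 10.2 mg/L

k_1 L₀/(k_2−k_1) = 0.199×16.6/(1.44−0.199) = 3.303/1.241 = 2.662 mg/L.
e^(−k_1 t) = e^(−0.199×2.280) = 0.6353; e^(−k_2 t) = e^(−1.44×2.280) = 0.03751.
D = 2.662 × (0.6353 − 0.03751) + 0.255 × 0.03751 = 1.591 + 0.009565 = 1.601 mg/L.
DO = C_s − D = 11.8 − 1.601 = 10.20 mg/L.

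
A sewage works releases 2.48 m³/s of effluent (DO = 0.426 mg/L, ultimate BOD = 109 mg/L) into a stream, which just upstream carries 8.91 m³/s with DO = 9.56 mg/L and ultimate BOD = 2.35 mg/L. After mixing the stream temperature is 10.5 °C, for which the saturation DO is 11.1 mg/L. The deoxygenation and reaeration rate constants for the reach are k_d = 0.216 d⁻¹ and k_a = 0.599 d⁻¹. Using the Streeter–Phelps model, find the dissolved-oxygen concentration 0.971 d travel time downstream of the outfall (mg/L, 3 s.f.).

DO ≈ 5.50 mg/L

Mixed DO = (8.91×9.56 + 2.48×0.426)/(8.91+2.48) = 86.24/11.39 = 7.571 mg/L.
Mixed L₀ = (8.91×2.35 + 2.48×109)/(11.39) = 291.3/11.39 = 25.57 mg/L.
Initial deficit D₀ = C_s − DO₀ = 11.1 − 7.571 = 3.529 mg/L.
D(0.971) = [0.216×25.57/(0.599−0.216)](e^(−0.216×0.971) − e^(−0.599×0.971)) + 3.529 e^(−0.599×0.971)
= 14.42 × (0.8108 − 0.5590) + 3.529 × 0.5590 = 5.604 mg/L.
DO = 11.1 − 5.604 = 5.496 mg/L.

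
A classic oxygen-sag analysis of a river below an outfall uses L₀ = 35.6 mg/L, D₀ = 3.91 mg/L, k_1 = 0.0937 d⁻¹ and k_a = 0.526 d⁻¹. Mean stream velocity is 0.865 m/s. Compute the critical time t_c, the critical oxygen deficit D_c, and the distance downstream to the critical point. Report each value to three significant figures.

t_c ≈ 2.36 d; D_c ≈ 5.09 mg/L; x_c ≈ 176 km

At the critical point dD/dt = 0, so k_1 L₀ e^(−k_1 t) = k_a D. Substituting D(t) from the Streeter–Phelps equation and solving for t gives
t_c = ln[(k_a/k_1)(1 − D₀(k_a−k_1)/(k_1 L₀))] / (k_a−k_1).
Here k_a−k_1 = 0.4323 d⁻¹ and 1 − D₀(k_a−k_1)/(k_1 L₀) = 1 − 3.91×0.4323/(0.0937×35.6) = 0.4933, so
t_c = ln(5.614 × 0.4933) / 0.4323 = 1.019 / 0.4323 = 2.356 d.
L(t_c) = L₀ e^(−k_1 t_c) = 35.6 × 0.8019 = 28.55 mg/L, and at the critical point k_a D_c = k_1 L, so D_c = (0.0937/0.526) × 28.55 = 5.085 mg/L.
x_c = v t_c = 0.865 m/s × 2.356 d × 86400 s/d = 176100 m ≈ 176 km.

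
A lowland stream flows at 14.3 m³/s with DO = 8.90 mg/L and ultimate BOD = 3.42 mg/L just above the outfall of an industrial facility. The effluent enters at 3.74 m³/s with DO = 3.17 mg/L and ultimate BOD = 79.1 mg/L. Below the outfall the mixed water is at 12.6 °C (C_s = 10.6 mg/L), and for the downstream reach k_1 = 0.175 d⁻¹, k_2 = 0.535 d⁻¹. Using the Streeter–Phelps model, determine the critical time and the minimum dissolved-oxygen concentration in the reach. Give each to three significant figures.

t_c ≈ 2.07 d; minimum DO ≈ 6.25 mg/L

Mixed DO = (14.3×8.90 + 3.74×3.17)/(14.3+3.74) = 139.1/18.04 = 7.712 mg/L.
Mixed L₀ = (14.3×3.42 + 3.74×79.1)/(18.04) = 344.7/18.04 = 19.11 mg/L.
Initial deficit D₀ = C_s − DO₀ = 10.6 − 7.712 = 2.888 mg/L.
t_c = (1/0.3600) ln[(0.535/0.175)(1 − 2.888×0.3600/(0.175×19.11))] = 2.778 × ln(2.107) = 2.070 d.
D_c = (0.175/0.535) × 19.11 × e^(−0.175×2.070) = 0.3271 × 19.11 × 0.6961 = 4.351 mg/L.
Minimum DO = 10.6 − 4.351 = 6.249 mg/L.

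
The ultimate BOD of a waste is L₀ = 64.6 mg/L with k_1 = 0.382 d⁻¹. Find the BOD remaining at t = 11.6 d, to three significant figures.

L_t = L₀ e^(−k_1 t) = 64.6 × e^(−0.382×11.6) = 64.6 × 0.01190 = 0.7688 mg/L.

L ≈ 0.769 mg/L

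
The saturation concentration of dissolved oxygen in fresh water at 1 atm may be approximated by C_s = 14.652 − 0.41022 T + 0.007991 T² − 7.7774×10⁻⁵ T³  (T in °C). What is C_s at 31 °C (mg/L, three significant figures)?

C_s ≈ 7.30 mg/L

C_s = 14.652 − 0.41022×31 + 0.007991×31² − 7.7774×10⁻⁵×31³ = 7.298 mg/L.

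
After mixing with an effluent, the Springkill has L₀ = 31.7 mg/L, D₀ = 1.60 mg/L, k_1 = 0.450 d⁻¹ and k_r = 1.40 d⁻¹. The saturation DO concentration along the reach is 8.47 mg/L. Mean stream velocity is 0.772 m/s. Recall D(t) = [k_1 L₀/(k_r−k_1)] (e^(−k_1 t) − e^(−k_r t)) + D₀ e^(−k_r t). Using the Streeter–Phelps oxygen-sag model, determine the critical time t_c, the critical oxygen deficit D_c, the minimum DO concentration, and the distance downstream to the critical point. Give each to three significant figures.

t_c ≈ 1.08 d; D_c ≈ 6.28 mg/L; min DO ≈ 2.19 mg/L; x_c ≈ 71.8 km

At the critical point dD/dt = 0, so k_1 L₀ e^(−k_1 t) = k_r D. Substituting D(t) from the Streeter–Phelps equation and solving for t gives
t_c = ln[(k_r/k_1)(1 − D₀(k_r−k_1)/(k_1 L₀))] / (k_r−k_1).
Here k_r−k_1 = 0.9500 d⁻¹ and 1 − D₀(k_r−k_1)/(k_1 L₀) = 1 − 1.60×0.9500/(0.450×31.7) = 0.8934, so
t_c = ln(3.111 × 0.8934) / 0.9500 = 1.022 / 0.9500 = 1.076 d.
L(t_c) = L₀ e^(−k_1 t_c) = 31.7 × 0.6162 = 19.53 mg/L, and at the critical point k_r D_c = k_1 L, so D_c = (0.450/1.40) × 19.53 = 6.278 mg/L.
Minimum DO = C_s − D_c = 8.47 − 6.278 = 2.192 mg/L.
x_c = v t_c = 0.772 m/s × 1.076 d × 86400 s/d = 71780 m ≈ 71.8 km.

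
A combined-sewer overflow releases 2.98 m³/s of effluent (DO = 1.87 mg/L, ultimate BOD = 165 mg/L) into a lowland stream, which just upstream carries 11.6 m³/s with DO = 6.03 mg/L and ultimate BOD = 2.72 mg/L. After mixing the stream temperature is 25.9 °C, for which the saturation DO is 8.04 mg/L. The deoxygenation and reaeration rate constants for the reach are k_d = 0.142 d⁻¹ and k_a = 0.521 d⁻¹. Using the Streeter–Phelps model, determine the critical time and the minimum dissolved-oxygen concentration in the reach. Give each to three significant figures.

t_c ≈ 2.80 d; minimum DO ≈ 1.47 mg/L

Mixed DO = (11.6×6.03 + 2.98×1.87)/(11.6+2.98) = 75.52/14.58 = 5.180 mg/L.
Mixed L₀ = (11.6×2.72 + 2.98×165)/(14.58) = 523.3/14.58 = 35.89 mg/L.
Initial deficit D₀ = C_s − DO₀ = 8.04 − 5.180 = 2.860 mg/L.
t_c = (1/0.3790) ln[(0.521/0.142)(1 − 2.860×0.3790/(0.142×35.89))] = 2.639 × ln(2.889) = 2.799 d.
D_c = (0.142/0.521) × 35.89 × e^(−0.142×2.799) = 0.2726 × 35.89 × 0.6720 = 6.574 mg/L.
Minimum DO = 8.04 − 6.574 = 1.466 mg/L.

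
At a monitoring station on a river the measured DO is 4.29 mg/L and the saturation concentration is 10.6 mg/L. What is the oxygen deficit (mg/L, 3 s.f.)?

D ≈ 6.31 mg/L

D = C_s − C = 10.6 − 4.29 = 6.31 mg/L.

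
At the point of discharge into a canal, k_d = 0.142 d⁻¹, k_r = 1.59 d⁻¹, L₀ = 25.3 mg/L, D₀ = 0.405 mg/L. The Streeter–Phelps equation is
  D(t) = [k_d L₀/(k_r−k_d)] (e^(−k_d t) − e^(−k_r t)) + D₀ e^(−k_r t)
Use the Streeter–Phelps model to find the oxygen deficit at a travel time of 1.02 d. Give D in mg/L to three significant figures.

k_d L₀/(k_r−k_d) = 0.142×25.3/(1.59−0.142) = 3.593/1.448 = 2.481 mg/L.
e^(−k_d t) = e^(−0.142×1.020) = 0.8652; e^(−k_r t) = e^(−1.59×1.020) = 0.1975.
D = 2.481 × (0.8652 − 0.1975) + 0.405 × 0.1975 = 1.656 + 0.08000 = 1.736 mg/L.

D ≈ 1.74 mg/L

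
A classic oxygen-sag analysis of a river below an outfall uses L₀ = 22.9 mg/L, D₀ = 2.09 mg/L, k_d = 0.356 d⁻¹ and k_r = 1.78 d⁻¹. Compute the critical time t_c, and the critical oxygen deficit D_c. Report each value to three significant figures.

t_c ≈ 0.811 d; D_c ≈ 3.43 mg/L

At the critical point dD/dt = 0, so k_d L₀ e^(−k_d t) = k_r D. Substituting D(t) from the Streeter–Phelps equation and solving for t gives
t_c = ln[(k_r/k_d)(1 − D₀(k_r−k_d)/(k_d L₀))] / (k_r−k_d).
Here k_r−k_d = 1.424 d⁻¹ and 1 − D₀(k_r−k_d)/(k_d L₀) = 1 − 2.09×1.424/(0.356×22.9) = 0.6349, so
t_c = ln(5.000 × 0.6349) / 1.424 = 1.155 / 1.424 = 0.8112 d.
D_c = (k_d/k_r) L₀ e^(−k_d t_c) = (0.356/1.78) × 22.9 × e^(−0.356×0.8112) = 0.2000 × 22.9 × 0.7492 = 3.431 mg/L.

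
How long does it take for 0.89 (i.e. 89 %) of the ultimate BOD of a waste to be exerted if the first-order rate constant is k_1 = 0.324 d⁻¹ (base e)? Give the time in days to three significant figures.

t ≈ 6.81 d

y/L₀ = 1 − e^(−k_1 t) = 0.89 ⇒ e^(−k_1 t) = 0.110
t = −ln(0.110) / 0.324 = 2.207 / 0.324 = 6.813 d.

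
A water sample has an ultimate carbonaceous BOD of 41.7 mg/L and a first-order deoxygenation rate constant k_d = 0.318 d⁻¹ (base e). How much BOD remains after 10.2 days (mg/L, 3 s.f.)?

L ≈ 1.63 mg/L

L_t = L₀ e^(−k_d t) = 41.7 × e^(−0.318×10.2) = 41.7 × 0.03902 = 1.627 mg/L.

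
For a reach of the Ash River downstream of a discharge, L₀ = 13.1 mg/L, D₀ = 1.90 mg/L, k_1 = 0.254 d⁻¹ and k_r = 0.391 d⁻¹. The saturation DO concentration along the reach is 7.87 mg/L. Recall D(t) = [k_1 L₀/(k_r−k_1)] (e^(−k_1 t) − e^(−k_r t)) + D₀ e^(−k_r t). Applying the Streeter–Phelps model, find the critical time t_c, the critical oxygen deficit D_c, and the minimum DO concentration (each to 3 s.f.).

With k_r/k_1 = 1.539 and 1 − D₀(k_r−k_1)/(k_1 L₀) = 0.9218,
t_c = ln(1.539 × 0.9218) / (0.391 − 0.254) = ln(1.419) / 0.1370 = 0.3499/0.1370 = 2.554 d.
L(t_c) = L₀ e^(−k_1 t_c) = 13.1 × 0.5227 = 6.847 mg/L, and at the critical point k_r D_c = k_1 L, so D_c = (0.254/0.391) × 6.847 = 4.448 mg/L.
Minimum DO = C_s − D_c = 7.87 − 4.448 = 3.422 mg/L.

t_c ≈ 2.55 d; D_c ≈ 4.45 mg/L; min DO ≈ 3.42 mg/L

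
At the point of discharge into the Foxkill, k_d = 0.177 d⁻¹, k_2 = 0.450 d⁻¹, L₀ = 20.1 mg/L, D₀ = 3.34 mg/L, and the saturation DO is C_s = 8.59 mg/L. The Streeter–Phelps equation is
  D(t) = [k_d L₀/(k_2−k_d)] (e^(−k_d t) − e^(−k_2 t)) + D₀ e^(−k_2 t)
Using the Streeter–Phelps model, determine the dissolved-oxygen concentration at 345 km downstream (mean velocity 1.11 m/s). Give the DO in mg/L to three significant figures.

Travel time t = x/v = 345 km / (1.11 m/s) = 345000 m / 1.11 m/s = 310800 s = 3.597 d.
k_d L₀/(k_2−k_d) = 0.177×20.1/(0.450−0.177) = 3.558/0.2730 = 13.03 mg/L.
e^(−k_d t) = e^(−0.177×3.597) = 0.5290; e^(−k_2 t) = e^(−0.450×3.597) = 0.1981.
D = 13.03 × (0.5290 − 0.1981) + 3.34 × 0.1981 = 4.312 + 0.6618 = 4.974 mg/L.
DO = C_s − D = 8.59 − 4.974 = 3.616 mg/L.

DO ≈ 3.62 mg/L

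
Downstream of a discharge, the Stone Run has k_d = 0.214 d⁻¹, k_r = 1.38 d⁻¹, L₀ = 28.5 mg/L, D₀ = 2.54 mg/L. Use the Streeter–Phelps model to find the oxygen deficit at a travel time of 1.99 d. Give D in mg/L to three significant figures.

D ≈ 3.24 mg/L

k_d L₀/(k_r−k_d) = 0.214×28.5/(1.38−0.214) = 6.099/1.166 = 5.231 mg/L.
e^(−k_d t) = e^(−0.214×1.990) = 0.6532; e^(−k_r t) = e^(−1.38×1.990) = 0.06417.
D = 5.231 × (0.6532 − 0.06417) + 2.54 × 0.06417 = 3.081 + 0.1630 = 3.244 mg/L.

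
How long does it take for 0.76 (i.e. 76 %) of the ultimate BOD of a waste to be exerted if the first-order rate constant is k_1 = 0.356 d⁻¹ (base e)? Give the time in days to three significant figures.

t ≈ 4.01 d

y/L₀ = 1 − e^(−k_1 t) = 0.76 ⇒ e^(−k_1 t) = 0.240
t = −ln(0.240) / 0.356 = 1.427 / 0.356 = 4.009 d.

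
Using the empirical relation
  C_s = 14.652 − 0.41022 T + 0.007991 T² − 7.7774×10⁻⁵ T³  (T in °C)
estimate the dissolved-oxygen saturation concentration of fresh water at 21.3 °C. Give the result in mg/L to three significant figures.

C_s = 14.652 − 0.41022×21.3 + 0.007991×21.3² − 7.7774×10⁻⁵×21.3³ = 8.788 mg/L.

C_s ≈ 8.79 mg/L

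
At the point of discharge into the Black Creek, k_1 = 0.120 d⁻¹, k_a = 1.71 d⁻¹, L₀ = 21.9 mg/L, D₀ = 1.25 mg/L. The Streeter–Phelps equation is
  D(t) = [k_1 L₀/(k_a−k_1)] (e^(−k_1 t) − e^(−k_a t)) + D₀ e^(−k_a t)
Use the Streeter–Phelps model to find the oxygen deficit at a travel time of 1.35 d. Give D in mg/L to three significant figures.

D ≈ 1.37 mg/L

k_1 L₀/(k_a−k_1) = 0.120×21.9/(1.71−0.120) = 2.628/1.590 = 1.653 mg/L.
e^(−k_1 t) = e^(−0.120×1.350) = 0.8504; e^(−k_a t) = e^(−1.71×1.350) = 0.09941.
D = 1.653 × (0.8504 − 0.09941) + 1.25 × 0.09941 = 1.241 + 0.1243 = 1.366 mg/L.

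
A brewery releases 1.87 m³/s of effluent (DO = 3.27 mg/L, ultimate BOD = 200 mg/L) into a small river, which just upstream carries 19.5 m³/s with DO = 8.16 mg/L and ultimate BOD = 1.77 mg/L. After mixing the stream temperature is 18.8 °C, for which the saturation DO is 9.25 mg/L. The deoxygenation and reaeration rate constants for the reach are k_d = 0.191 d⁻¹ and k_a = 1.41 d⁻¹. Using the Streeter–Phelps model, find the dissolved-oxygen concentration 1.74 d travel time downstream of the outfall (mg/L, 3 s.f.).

Mixed DO = (19.5×8.16 + 1.87×3.27)/(19.5+1.87) = 165.2/21.37 = 7.732 mg/L.
Mixed L₀ = (19.5×1.77 + 1.87×200)/(21.37) = 408.5/21.37 = 19.12 mg/L.
Initial deficit D₀ = C_s − DO₀ = 9.25 − 7.732 = 1.518 mg/L.
D(1.74) = [0.191×19.12/(1.41−0.191)](e^(−0.191×1.74) − e^(−1.41×1.74)) + 1.518 e^(−1.41×1.74)
= 2.995 × (0.7172 − 0.08600) + 1.518 × 0.08600 = 2.021 mg/L.
DO = 9.25 − 2.021 = 7.229 mg/L.

DO ≈ 7.23 mg/L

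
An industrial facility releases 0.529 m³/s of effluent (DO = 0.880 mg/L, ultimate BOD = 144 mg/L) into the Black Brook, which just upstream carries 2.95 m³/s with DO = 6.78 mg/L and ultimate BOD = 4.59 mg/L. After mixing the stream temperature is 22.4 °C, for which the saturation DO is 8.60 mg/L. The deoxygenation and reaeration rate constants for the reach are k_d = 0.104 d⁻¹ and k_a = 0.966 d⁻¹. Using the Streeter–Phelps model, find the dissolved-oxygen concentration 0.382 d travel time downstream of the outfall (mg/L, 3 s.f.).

Mixed DO = (2.95×6.78 + 0.529×0.880)/(2.95+0.529) = 20.47/3.479 = 5.883 mg/L.
Mixed L₀ = (2.95×4.59 + 0.529×144)/(3.479) = 89.72/3.479 = 25.79 mg/L.
Initial deficit D₀ = C_s − DO₀ = 8.60 − 5.883 = 2.717 mg/L.
D(0.382) = [0.104×25.79/(0.966−0.104)](e^(−0.104×0.382) − e^(−0.966×0.382)) + 2.717 e^(−0.966×0.382)
= 3.111 × (0.9611 − 0.6914) + 2.717 × 0.6914 = 2.718 mg/L.
DO = 8.60 − 2.718 = 5.882 mg/L.

DO ≈ 5.88 mg/L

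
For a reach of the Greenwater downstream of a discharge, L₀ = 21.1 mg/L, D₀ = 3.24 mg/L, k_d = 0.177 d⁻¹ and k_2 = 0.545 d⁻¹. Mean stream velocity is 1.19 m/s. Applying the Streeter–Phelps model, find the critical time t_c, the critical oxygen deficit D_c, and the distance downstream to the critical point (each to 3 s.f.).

t_c ≈ 2.01 d; D_c ≈ 4.80 mg/L; x_c ≈ 207 km

t_c = [1/(k_2−k_d)] ln[(k_2/k_d)(1 − D₀(k_2−k_d)/(k_d L₀))]
= [1/(0.545−0.177)] ln[(0.545/0.177)(1 − 3.24×0.3680/(0.177×21.1))]
= (1/0.3680) ln[3.079 × 0.6807] = 2.717 × ln(2.096) = 2.717 × 0.7401 = 2.011 d.
D_c = (k_d/k_2) L₀ e^(−k_d t_c) = (0.177/0.545) × 21.1 × e^(−0.177×2.011) = 0.3248 × 21.1 × 0.7005 = 4.800 mg/L.
x_c = v t_c = 1.19 m/s × 2.011 d × 86400 s/d = 206800 m ≈ 207 km.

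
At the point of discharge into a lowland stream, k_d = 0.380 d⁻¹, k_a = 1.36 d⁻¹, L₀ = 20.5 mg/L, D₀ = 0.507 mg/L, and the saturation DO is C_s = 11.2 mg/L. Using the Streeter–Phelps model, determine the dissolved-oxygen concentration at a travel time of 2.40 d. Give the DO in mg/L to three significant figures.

k_d L₀/(k_a−k_d) = 0.380×20.5/(1.36−0.380) = 7.790/0.9800 = 7.949 mg/L.
e^(−k_d t) = e^(−0.380×2.400) = 0.4017; e^(−k_a t) = e^(−1.36×2.400) = 0.03824.
D = 7.949 × (0.4017 − 0.03824) + 0.507 × 0.03824 = 2.889 + 0.01939 = 2.909 mg/L.
DO = C_s − D = 11.2 − 2.909 = 8.291 mg/L.

DO ≈ 8.29 mg/L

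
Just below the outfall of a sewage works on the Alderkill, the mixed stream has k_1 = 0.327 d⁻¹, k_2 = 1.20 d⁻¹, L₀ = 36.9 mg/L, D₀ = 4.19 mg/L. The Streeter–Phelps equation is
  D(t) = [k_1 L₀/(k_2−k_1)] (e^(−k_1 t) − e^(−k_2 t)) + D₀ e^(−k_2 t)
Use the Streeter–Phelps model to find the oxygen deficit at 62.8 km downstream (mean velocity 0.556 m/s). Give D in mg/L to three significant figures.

Travel time t = x/v = 62.8 km / (0.556 m/s) = 62800 m / 0.556 m/s = 112900 s = 1.307 d.
k_1 L₀/(k_2−k_1) = 0.327×36.9/(1.20−0.327) = 12.07/0.8730 = 13.82 mg/L.
e^(−k_1 t) = e^(−0.327×1.307) = 0.6521; e^(−k_2 t) = e^(−1.20×1.307) = 0.2083.
D = 13.82 × (0.6521 − 0.2083) + 4.19 × 0.2083 = 6.135 + 0.8728 = 7.007 mg/L.

D ≈ 7.01 mg/L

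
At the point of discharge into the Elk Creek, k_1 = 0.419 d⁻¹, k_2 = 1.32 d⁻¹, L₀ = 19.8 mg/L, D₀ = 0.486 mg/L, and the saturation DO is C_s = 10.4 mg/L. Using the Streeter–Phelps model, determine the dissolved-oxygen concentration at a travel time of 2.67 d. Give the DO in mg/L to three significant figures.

DO ≈ 7.65 mg/L

k_1 L₀/(k_2−k_1) = 0.419×19.8/(1.32−0.419) = 8.296/0.9010 = 9.208 mg/L.
e^(−k_1 t) = e^(−0.419×2.670) = 0.3267; e^(−k_2 t) = e^(−1.32×2.670) = 0.02947.
D = 9.208 × (0.3267 − 0.02947) + 0.486 × 0.02947 = 2.737 + 0.01432 = 2.751 mg/L.
DO = C_s − D = 10.4 − 2.751 = 7.649 mg/L.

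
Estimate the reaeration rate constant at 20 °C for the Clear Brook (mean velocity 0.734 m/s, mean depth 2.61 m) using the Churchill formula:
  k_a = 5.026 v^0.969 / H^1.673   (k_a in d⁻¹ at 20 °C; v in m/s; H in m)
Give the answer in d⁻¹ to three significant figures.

k_a = 5.026 × 0.734^0.969 / 2.61^1.673 = 5.026 × 0.7411 / 4.978 = 0.7482 d⁻¹.

k_a ≈ 0.748 d⁻¹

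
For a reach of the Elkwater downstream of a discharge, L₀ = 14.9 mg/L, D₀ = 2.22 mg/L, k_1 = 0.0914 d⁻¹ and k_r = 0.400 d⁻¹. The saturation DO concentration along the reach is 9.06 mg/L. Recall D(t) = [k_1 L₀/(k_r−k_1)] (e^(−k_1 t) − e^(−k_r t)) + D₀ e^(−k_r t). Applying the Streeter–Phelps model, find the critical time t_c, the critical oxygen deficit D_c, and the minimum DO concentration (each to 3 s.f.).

t_c ≈ 2.52 d; D_c ≈ 2.70 mg/L; min DO ≈ 6.36 mg/L

t_c = [1/(k_r−k_1)] ln[(k_r/k_1)(1 − D₀(k_r−k_1)/(k_1 L₀))]
= [1/(0.400−0.0914)] ln[(0.400/0.0914)(1 − 2.22×0.3086/(0.0914×14.9))]
= (1/0.3086) ln[4.376 × 0.4969] = 3.240 × ln(2.175) = 3.240 × 0.7769 = 2.518 d.
D_c = (k_1/k_r) L₀ e^(−k_1 t_c) = (0.0914/0.400) × 14.9 × e^(−0.0914×2.518) = 0.2285 × 14.9 × 0.7944 = 2.705 mg/L.
Minimum DO = C_s − D_c = 9.06 − 2.705 = 6.355 mg/L.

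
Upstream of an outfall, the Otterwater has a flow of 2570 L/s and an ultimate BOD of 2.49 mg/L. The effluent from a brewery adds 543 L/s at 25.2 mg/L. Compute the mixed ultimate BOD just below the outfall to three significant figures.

6.45 mg/L

Flow-weighted mixing: C = (Q_r C_r + Q_w C_w)/(Q_r + Q_w)
= (2570×2.49 + 543×25.2)/(2570 + 543) = 20080/3113 = 6.451 mg/L.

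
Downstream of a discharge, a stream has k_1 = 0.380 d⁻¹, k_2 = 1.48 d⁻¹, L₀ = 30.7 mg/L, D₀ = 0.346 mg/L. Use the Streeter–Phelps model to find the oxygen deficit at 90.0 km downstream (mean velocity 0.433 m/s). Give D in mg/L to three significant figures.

D ≈ 3.96 mg/L

Travel time t = x/v = 90.0 km / (0.433 m/s) = 90000 m / 0.433 m/s = 207900 s = 2.406 d.
k_1 L₀/(k_2−k_1) = 0.380×30.7/(1.48−0.380) = 11.67/1.100 = 10.61 mg/L.
e^(−k_1 t) = e^(−0.380×2.406) = 0.4009; e^(−k_2 t) = e^(−1.48×2.406) = 0.02843.
D = 10.61 × (0.4009 − 0.02843) + 0.346 × 0.02843 = 3.950 + 0.009836 = 3.960 mg/L.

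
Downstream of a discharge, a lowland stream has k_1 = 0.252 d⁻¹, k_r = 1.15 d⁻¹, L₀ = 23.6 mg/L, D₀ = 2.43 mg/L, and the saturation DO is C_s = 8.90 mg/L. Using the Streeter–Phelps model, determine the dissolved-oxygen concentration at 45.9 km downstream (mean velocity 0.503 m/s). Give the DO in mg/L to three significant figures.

Travel time t = x/v = 45.9 km / (0.503 m/s) = 45900 m / 0.503 m/s = 91250 s = 1.056 d.
k_1 L₀/(k_r−k_1) = 0.252×23.6/(1.15−0.252) = 5.947/0.8980 = 6.623 mg/L.
e^(−k_1 t) = e^(−0.252×1.056) = 0.7663; e^(−k_r t) = e^(−1.15×1.056) = 0.2968.
D = 6.623 × (0.7663 − 0.2968) + 2.43 × 0.2968 = 3.109 + 0.7213 = 3.831 mg/L.
DO = C_s − D = 8.90 − 3.831 = 5.069 mg/L.

DO ≈ 5.07 mg/L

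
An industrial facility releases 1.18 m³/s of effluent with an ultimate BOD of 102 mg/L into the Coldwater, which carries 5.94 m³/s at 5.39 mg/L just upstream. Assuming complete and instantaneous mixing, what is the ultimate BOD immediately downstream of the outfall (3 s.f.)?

21.4 mg/L

Flow-weighted mixing: C = (Q_r C_r + Q_w C_w)/(Q_r + Q_w)
= (5.94×5.39 + 1.18×102)/(5.94 + 1.18) = 152.4/7.120 = 21.40 mg/L.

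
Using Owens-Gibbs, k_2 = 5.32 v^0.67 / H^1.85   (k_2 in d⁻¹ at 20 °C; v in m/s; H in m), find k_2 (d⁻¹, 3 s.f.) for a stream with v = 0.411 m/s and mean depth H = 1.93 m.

k_2 = 5.32 × 0.411^0.67 / 1.93^1.85 = 5.32 × 0.5512 / 3.375 = 0.8688 d⁻¹.

k_2 ≈ 0.869 d⁻¹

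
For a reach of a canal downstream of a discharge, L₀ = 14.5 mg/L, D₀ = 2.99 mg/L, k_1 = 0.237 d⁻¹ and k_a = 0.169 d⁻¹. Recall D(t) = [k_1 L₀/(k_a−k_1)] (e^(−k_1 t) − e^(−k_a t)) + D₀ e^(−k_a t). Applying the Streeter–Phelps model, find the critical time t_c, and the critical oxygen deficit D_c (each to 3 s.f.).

t_c ≈ 4.13 d; D_c ≈ 7.65 mg/L

With k_a/k_1 = 0.7131 and 1 − D₀(k_a−k_1)/(k_1 L₀) = 1.059,
t_c = ln(0.7131 × 1.059) / (0.169 − 0.237) = ln(0.7553) / -0.06800 = -0.2807/-0.06800 = 4.128 d.
L(t_c) = L₀ e^(−k_1 t_c) = 14.5 × 0.3760 = 5.452 mg/L, and at the critical point k_a D_c = k_1 L, so D_c = (0.237/0.169) × 5.452 = 7.645 mg/L.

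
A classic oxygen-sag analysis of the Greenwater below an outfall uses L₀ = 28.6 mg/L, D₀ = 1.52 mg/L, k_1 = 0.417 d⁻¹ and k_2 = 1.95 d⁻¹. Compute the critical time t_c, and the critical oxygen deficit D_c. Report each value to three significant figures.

With k_2/k_1 = 4.676 and 1 − D₀(k_2−k_1)/(k_1 L₀) = 0.8046,
t_c = ln(4.676 × 0.8046) / (1.95 − 0.417) = ln(3.763) / 1.533 = 1.325/1.533 = 0.8644 d.
D_c = (k_1/k_2) L₀ e^(−k_1 t_c) = (0.417/1.95) × 28.6 × e^(−0.417×0.8644) = 0.2138 × 28.6 × 0.6974 = 4.265 mg/L.

t_c ≈ 0.864 d; D_c ≈ 4.27 mg/L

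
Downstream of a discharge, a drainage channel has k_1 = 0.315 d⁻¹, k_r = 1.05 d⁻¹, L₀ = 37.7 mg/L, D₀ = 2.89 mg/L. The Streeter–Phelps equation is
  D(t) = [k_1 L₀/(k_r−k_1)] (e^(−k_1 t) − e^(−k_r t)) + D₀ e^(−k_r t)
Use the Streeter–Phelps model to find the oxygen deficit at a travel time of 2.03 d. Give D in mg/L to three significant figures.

D ≈ 6.95 mg/L

k_1 L₀/(k_r−k_1) = 0.315×37.7/(1.05−0.315) = 11.88/0.7350 = 16.16 mg/L.
e^(−k_1 t) = e^(−0.315×2.030) = 0.5276; e^(−k_r t) = e^(−1.05×2.030) = 0.1187.
D = 16.16 × (0.5276 − 0.1187) + 2.89 × 0.1187 = 6.607 + 0.3429 = 6.950 mg/L.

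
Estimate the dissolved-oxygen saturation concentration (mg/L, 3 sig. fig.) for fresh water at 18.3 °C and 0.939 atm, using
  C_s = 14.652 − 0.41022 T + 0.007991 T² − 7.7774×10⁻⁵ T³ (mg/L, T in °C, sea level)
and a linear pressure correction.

At sea level: C_s = 14.652 − 0.41022×18.3 + 0.007991×18.3² − 7.7774×10⁻⁵×18.3³ = 9.344 mg/L.
Pressure correction: C_s' = 9.344 × 0.939 = 8.774 mg/L.

C_s ≈ 8.77 mg/L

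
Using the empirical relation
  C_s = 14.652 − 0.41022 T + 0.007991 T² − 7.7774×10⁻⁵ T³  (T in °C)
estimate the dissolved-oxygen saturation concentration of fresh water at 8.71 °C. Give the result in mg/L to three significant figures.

C_s = 14.652 − 0.41022×8.71 + 0.007991×8.71² − 7.7774×10⁻⁵×8.71³ = 11.63 mg/L.

C_s ≈ 11.6 mg/L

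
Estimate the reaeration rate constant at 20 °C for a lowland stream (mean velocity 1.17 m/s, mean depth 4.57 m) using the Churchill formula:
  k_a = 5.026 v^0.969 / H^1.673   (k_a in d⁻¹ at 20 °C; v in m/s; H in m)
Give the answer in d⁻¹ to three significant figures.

k_a ≈ 0.461 d⁻¹

k_a = 5.026 × 1.17^0.969 / 4.57^1.673 = 5.026 × 1.164 / 12.71 = 0.4605 d⁻¹.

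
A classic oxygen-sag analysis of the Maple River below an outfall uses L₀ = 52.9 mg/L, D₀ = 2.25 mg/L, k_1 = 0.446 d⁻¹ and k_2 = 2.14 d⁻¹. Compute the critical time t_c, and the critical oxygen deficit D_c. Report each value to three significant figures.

At the critical point dD/dt = 0, so k_1 L₀ e^(−k_1 t) = k_2 D. Substituting D(t) from the Streeter–Phelps equation and solving for t gives
t_c = ln[(k_2/k_1)(1 − D₀(k_2−k_1)/(k_1 L₀))] / (k_2−k_1).
Here k_2−k_1 = 1.694 d⁻¹ and 1 − D₀(k_2−k_1)/(k_1 L₀) = 1 − 2.25×1.694/(0.446×52.9) = 0.8385, so
t_c = ln(4.798 × 0.8385) / 1.694 = 1.392 / 1.694 = 0.8217 d.
L(t_c) = L₀ e^(−k_1 t_c) = 52.9 × 0.6932 = 36.67 mg/L, and at the critical point k_2 D_c = k_1 L, so D_c = (0.446/2.14) × 36.67 = 7.642 mg/L.

t_c ≈ 0.822 d; D_c ≈ 7.64 mg/L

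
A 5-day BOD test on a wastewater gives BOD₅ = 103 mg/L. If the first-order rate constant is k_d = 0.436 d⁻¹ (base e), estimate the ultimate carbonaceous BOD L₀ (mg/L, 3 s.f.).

L₀ ≈ 116 mg/L

BOD₅ = L₀(1 − e^(−5k_d)) ⇒ L₀ = BOD₅ / (1 − e^(−5×0.436))
= 103 / (1 − 0.1130) = 103 / 0.8870 = 116.1 mg/L.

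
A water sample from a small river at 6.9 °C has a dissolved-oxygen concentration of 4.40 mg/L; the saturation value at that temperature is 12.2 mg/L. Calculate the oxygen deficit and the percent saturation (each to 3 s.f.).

D = C_s − C = 12.2 − 4.40 = 7.80 mg/L.
% saturation = 4.40/12.2 × 100 = 36.1 %.

D ≈ 7.80 mg/L; 36.1 % saturation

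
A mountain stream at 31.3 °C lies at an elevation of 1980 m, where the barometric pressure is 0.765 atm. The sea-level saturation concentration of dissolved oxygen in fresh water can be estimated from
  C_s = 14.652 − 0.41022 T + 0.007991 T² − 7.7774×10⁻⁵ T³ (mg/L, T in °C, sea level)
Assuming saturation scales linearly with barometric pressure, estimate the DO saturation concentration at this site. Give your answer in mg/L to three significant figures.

C_s ≈ 5.55 mg/L

At sea level: C_s = 14.652 − 0.41022×31.3 + 0.007991×31.3² − 7.7774×10⁻⁵×31.3³ = 7.256 mg/L.
Pressure correction: C_s' = 7.256 × 0.765 = 5.551 mg/L.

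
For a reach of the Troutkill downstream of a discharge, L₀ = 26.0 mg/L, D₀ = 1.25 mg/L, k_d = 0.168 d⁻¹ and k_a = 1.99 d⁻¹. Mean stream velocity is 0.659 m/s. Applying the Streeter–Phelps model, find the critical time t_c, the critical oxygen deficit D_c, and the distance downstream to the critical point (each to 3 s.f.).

t_c ≈ 0.952 d; D_c ≈ 1.87 mg/L; x_c ≈ 54.2 km

t_c = [1/(k_a−k_d)] ln[(k_a/k_d)(1 − D₀(k_a−k_d)/(k_d L₀))]
= [1/(1.99−0.168)] ln[(1.99/0.168)(1 − 1.25×1.822/(0.168×26.0))]
= (1/1.822) ln[11.85 × 0.4786] = 0.5488 × ln(5.669) = 0.5488 × 1.735 = 0.9523 d.
D_c = (k_d/k_a) L₀ e^(−k_d t_c) = (0.168/1.99) × 26.0 × e^(−0.168×0.9523) = 0.08442 × 26.0 × 0.8522 = 1.870 mg/L.
x_c = v t_c = 0.659 m/s × 0.9523 d × 86400 s/d = 54220 m ≈ 54.2 km.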